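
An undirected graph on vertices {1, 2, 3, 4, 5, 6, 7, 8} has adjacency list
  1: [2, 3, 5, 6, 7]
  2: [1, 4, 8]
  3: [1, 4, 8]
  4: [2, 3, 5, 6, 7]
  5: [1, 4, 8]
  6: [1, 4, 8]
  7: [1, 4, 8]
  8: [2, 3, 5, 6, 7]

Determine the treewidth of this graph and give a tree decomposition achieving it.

Treewidth 3.
Bags: B1 = {1, 4, 7, 8}  B2 = {1, 2, 4, 8}  B3 = {1, 4, 5, 8}  B4 = {1, 3, 4, 8}  B5 = {1, 4, 6, 8}
Tree: B1–B2, B2–B3, B3–B4, B4–B5

Each bag holds 4 vertices, so the decomposition has width 3, which upper-bounds the treewidth. For the lower bound: the 4 vertex sets {4,7}, {1,2}, {8}, {5} are disjoint, each induces a connected subgraph, and every pair is joined by at least one edge of G. Contracting each set to a single vertex therefore yields K_{4} as a minor, and since treewidth is minor-monotone, tw(G) ≥ tw(K_{4}) = 3. Combining the bounds, tw(G) = 3.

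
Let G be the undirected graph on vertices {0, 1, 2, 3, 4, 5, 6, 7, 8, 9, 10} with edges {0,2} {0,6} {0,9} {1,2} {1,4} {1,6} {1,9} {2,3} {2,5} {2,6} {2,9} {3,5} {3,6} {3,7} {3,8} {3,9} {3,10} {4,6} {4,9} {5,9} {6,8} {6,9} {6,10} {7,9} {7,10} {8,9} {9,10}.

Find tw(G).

3

A width-3 tree decomposition is:
Bags: B1 = {3, 6, 9, 10}  B2 = {2, 3, 6, 9}  B3 = {1, 2, 6, 9}  B4 = {3, 6, 8, 9}  B5 = {3, 7, 9, 10}  B6 = {2, 3, 5, 9}  B7 = {1, 4, 6, 9}  B8 = {0, 2, 6, 9}
Tree: B1–B2, B2–B3, B1–B4, B1–B5, B2–B6, B3–B7, B2–B8
Each bag holds 4 vertices, so the decomposition has width 3, which upper-bounds the treewidth. On the other hand G contains the 4-clique {2, 3, 5, 9}. A clique must lie in a single bag of any decomposition, so no decomposition can have width below 3. The upper and lower bounds meet at 3, so that is the treewidth.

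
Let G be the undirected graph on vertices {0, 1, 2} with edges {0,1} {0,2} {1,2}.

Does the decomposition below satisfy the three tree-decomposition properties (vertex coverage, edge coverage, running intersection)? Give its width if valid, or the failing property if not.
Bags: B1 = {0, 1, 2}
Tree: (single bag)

Yes; width 2.

Every vertex of G appears in some bag (union = {0, 1, 2}); every edge is covered by a bag; and for each vertex v the set of bags containing v is connected in the bag tree. The decomposition is therefore valid. The largest bag has 3 vertices, so the width is 2.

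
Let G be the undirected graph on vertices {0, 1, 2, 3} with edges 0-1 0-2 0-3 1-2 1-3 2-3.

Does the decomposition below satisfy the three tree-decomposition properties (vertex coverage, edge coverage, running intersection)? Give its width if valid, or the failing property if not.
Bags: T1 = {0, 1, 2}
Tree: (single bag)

No — vertex 3 appears in no bag.

A tree decomposition must satisfy three properties: every vertex lies in some bag; for every edge, both endpoints lie together in some bag; and for every vertex, the bags containing it form a connected subtree. Here vertex 3 appears in no bag, so the decomposition is invalid.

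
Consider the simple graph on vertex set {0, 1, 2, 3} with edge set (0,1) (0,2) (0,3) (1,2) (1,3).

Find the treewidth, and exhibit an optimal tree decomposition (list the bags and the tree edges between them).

Treewidth 2.
One optimal decomposition is:
Bags: B1 = {0, 1, 2}  B2 = {0, 1, 3}
Tree: B1–B2

Every bag has size at most 3, so the width is 3 − 1 = 2 and tw(G) ≤ 2. Conversely, {0, 1, 2} is a clique of size 3, and the vertices of any clique must share a bag in every tree decomposition; so some bag has ≥ 3 vertices and tw(G) ≥ 2. The upper and lower bounds meet at 2, so that is the treewidth.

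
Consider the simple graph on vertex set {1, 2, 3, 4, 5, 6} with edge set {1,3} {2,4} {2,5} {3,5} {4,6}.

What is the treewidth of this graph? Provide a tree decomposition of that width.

Every bag has size at most 2, so the width is 2 − 1 = 1 and tw(G) ≤ 1. Since G has at least one edge (e.g. 1–3), it is not an edgeless graph, so tw(G) ≥ 1. Combining the bounds, tw(G) = 1.

Treewidth 1.
One optimal decomposition is:
Bags: B1 = {1, 3}  B2 = {3, 5}  B3 = {2, 5}  B4 = {2, 4}  B5 = {4, 6}
Tree: B1–B2, B2–B3, B3–B4, B4–B5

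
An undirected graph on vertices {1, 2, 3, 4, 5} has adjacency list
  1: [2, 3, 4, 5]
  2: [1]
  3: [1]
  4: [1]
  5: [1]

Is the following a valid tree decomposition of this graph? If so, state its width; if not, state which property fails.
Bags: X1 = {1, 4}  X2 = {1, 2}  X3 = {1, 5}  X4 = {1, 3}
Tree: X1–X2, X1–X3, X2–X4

Every vertex of G appears in some bag (union = {1, 2, 3, 4, 5}); every edge is covered by a bag; and for each vertex v the set of bags containing v is connected in the bag tree. The decomposition is therefore valid. The largest bag has 2 vertices, so the width is 1.

Yes; width 1.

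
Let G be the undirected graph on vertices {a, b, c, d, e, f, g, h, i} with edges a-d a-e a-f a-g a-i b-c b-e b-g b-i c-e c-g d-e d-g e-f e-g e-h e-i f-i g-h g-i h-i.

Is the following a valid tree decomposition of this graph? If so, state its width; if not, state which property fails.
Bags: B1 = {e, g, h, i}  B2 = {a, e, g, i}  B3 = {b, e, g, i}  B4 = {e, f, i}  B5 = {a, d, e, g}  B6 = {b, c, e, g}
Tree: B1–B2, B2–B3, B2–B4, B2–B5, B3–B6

A tree decomposition must satisfy three properties: every vertex lies in some bag; for every edge, both endpoints lie together in some bag; and for every vertex, the bags containing it form a connected subtree. Here edge (a,f) lies in no bag, so the decomposition is invalid.

No — edge (a,f) lies in no bag.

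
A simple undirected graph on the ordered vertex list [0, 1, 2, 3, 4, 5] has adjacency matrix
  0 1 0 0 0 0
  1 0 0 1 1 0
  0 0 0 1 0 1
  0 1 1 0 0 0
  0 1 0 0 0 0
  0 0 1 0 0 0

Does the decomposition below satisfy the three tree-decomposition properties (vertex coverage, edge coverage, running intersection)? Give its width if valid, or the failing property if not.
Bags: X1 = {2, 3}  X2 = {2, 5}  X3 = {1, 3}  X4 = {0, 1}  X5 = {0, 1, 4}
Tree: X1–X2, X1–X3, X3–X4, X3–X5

No — bags containing vertex 0 are not connected in the tree.

A tree decomposition must satisfy three properties: every vertex lies in some bag; for every edge, both endpoints lie together in some bag; and for every vertex, the bags containing it form a connected subtree. Here bags containing vertex 0 are not connected in the tree, so the decomposition is invalid.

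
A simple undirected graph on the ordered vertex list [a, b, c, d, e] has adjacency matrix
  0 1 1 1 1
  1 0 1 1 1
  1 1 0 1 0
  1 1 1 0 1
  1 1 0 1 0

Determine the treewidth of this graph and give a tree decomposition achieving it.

Each bag holds 4 vertices, so the decomposition has width 3, which upper-bounds the treewidth. Conversely, {a, b, d, e} is a clique of size 4, and the vertices of any clique must share a bag in every tree decomposition; so some bag has ≥ 4 vertices and tw(G) ≥ 3. Hence tw(G) = 3 exactly.

Treewidth 3.
One optimal decomposition is:
Bags: B1 = {a, b, d, e}  B2 = {a, b, c, d}
Tree: B1–B2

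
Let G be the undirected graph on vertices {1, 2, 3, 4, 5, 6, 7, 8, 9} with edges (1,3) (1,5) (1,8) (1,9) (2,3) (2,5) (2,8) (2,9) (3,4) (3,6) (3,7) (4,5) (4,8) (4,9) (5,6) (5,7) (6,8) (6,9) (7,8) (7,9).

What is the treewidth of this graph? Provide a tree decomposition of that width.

Treewidth 4.
Bags: B1 = {3, 4, 5, 8, 9}  B2 = {3, 5, 7, 8, 9}  B3 = {1, 3, 5, 8, 9}  B4 = {2, 3, 5, 8, 9}  B5 = {3, 5, 6, 8, 9}
Tree: B1–B2, B2–B3, B3–B4, B4–B5

Every bag has size at most 5, so the width is 5 − 1 = 4 and tw(G) ≤ 4. For the lower bound: the 5 vertex sets {4,9}, {7,8}, {1,5}, {3}, {2} are disjoint, each induces a connected subgraph, and every pair is joined by at least one edge of G. Contracting each set to a single vertex therefore yields K_{5} as a minor, and since treewidth is minor-monotone, tw(G) ≥ tw(K_{5}) = 4. Hence tw(G) = 4 exactly.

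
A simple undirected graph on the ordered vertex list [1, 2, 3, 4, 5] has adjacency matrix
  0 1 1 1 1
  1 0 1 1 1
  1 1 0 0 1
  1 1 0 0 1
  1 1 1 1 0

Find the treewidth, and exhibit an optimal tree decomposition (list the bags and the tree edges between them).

Each bag holds 4 vertices, so the decomposition has width 3, which upper-bounds the treewidth. On the other hand G contains the 4-clique {1, 2, 3, 5}. A clique must lie in a single bag of any decomposition, so no decomposition can have width below 3. The upper and lower bounds meet at 3, so that is the treewidth.

Treewidth 3.
Bags: B1 = {1, 2, 4, 5}  B2 = {1, 2, 3, 5}
Tree: B1–B2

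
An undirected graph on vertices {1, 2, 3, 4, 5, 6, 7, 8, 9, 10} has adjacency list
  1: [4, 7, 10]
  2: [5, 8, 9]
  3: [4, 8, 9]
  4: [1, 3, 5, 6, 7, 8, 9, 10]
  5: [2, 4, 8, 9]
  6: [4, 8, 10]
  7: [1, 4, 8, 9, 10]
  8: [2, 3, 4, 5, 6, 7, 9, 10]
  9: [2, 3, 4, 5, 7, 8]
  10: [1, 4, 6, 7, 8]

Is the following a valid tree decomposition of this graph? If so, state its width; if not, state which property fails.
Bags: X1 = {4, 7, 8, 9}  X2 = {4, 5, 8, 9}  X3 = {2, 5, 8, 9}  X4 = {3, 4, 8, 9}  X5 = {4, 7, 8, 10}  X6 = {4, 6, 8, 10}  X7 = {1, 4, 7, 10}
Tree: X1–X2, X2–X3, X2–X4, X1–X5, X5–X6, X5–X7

Yes; width 3.

Every vertex of G appears in some bag (union = {1, 2, 3, 4, 5, 6, 7, 8, 9, 10}); every edge is covered by a bag; and for each vertex v the set of bags containing v is connected in the bag tree. The decomposition is therefore valid. The largest bag has 4 vertices, so the width is 3.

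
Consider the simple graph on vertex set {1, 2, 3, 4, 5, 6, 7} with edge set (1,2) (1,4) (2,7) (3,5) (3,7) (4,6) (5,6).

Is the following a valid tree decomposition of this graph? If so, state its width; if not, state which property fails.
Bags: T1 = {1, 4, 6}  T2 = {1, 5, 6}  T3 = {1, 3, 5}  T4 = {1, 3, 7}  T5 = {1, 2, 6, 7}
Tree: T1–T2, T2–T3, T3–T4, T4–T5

No — bags containing vertex 6 are not connected in the tree.

A tree decomposition must satisfy three properties: every vertex lies in some bag; for every edge, both endpoints lie together in some bag; and for every vertex, the bags containing it form a connected subtree. Here bags containing vertex 6 are not connected in the tree, so the decomposition is invalid.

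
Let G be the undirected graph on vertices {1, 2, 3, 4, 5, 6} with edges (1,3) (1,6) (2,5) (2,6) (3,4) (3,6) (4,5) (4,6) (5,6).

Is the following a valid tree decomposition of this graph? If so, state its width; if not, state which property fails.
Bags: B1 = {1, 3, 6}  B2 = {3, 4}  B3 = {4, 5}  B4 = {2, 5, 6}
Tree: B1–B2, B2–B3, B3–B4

No — edge (6,4) lies in no bag.

A tree decomposition must satisfy three properties: every vertex lies in some bag; for every edge, both endpoints lie together in some bag; and for every vertex, the bags containing it form a connected subtree. Here edge (6,4) lies in no bag, so the decomposition is invalid.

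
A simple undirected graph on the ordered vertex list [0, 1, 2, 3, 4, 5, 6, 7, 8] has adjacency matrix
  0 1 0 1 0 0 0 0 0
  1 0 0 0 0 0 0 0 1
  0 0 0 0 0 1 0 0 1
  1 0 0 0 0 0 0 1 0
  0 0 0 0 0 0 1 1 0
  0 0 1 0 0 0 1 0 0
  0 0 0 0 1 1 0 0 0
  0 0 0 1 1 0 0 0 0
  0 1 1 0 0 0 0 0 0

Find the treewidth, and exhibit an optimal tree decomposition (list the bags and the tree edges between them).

Treewidth 2.
One such decomposition:
Bags: B1 = {2, 5, 8}  B2 = {1, 5, 8}  B3 = {0, 1, 5}  B4 = {0, 3, 5}  B5 = {3, 5, 7}  B6 = {4, 5, 7}  B7 = {4, 5, 6}
Tree: B1–B2, B2–B3, B3–B4, B4–B5, B5–B6, B6–B7

Every bag has size at most 3, so the width is 3 − 1 = 2 and tw(G) ≤ 2. The edges 5–2–8–1–0–3–7–4–6–5 form a cycle, so G is not a tree and its treewidth is at least 2. Combining the bounds, tw(G) = 2.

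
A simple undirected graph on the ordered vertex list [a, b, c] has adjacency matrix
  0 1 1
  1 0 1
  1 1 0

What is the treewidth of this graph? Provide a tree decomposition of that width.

Treewidth 2.
Bags: B1 = {a, b, c}
Tree: (single bag)

With just one bag of size 3, the width is 3 − 1 = 2, so tw(G) ≤ 2. Conversely, {a, b, c} is a clique of size 3, and the vertices of any clique must share a bag in every tree decomposition; so some bag has ≥ 3 vertices and tw(G) ≥ 2. The upper and lower bounds meet at 2, so that is the treewidth.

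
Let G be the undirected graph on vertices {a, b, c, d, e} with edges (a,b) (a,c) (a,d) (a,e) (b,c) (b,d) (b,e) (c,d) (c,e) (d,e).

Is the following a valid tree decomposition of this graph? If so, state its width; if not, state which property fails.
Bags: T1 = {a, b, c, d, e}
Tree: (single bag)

Vertex coverage: the bags together contain {a, b, c, d, e}, the full vertex set. Edge coverage: each edge of G has both endpoints in at least one bag. Running intersection: for every vertex, the bags containing it form a connected subtree. All three properties hold, so this is a valid tree decomposition of width max|bag| − 1 = 4, and hence tw(G) ≤ 4.

Yes; width 4.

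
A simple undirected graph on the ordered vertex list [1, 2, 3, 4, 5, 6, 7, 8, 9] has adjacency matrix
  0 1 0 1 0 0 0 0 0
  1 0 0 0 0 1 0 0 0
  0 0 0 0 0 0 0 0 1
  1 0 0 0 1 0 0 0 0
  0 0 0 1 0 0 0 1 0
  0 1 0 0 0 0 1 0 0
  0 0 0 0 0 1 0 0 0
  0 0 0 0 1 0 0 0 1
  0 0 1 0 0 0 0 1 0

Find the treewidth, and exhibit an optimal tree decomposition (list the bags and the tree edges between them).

Treewidth 1.
One such decomposition:
Bags: B1 = {3, 9}  B2 = {8, 9}  B3 = {5, 8}  B4 = {4, 5}  B5 = {1, 4}  B6 = {1, 2}  B7 = {2, 6}  B8 = {6, 7}
Tree: B1–B2, B2–B3, B3–B4, B4–B5, B5–B6, B6–B7, B7–B8

The largest bag has 2 vertices, giving width 1; this decomposition certifies tw(G) ≤ 1. Any graph with an edge has treewidth ≥ 1, and G has the edge 3–9. Hence tw(G) = 1 exactly.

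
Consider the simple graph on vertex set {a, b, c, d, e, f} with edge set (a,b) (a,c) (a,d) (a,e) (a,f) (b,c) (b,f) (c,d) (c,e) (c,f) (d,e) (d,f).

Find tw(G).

3

A width-3 tree decomposition is:
Bags: B1 = {a, b, c, f}  B2 = {a, c, d, f}  B3 = {a, c, d, e}
Tree: B1–B2, B2–B3
Every bag has size at most 4, so the width is 4 − 1 = 3 and tw(G) ≤ 3. Conversely, {a, c, d, e} is a clique of size 4, and the vertices of any clique must share a bag in every tree decomposition; so some bag has ≥ 4 vertices and tw(G) ≥ 3. Therefore the treewidth is 3.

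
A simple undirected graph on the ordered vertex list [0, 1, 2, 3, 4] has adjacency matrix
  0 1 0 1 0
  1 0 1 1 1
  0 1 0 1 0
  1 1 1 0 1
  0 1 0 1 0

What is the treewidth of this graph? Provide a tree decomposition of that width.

Each bag holds 3 vertices, so the decomposition has width 2, which upper-bounds the treewidth. For the lower bound, the 3 vertices {0, 1, 3} are pairwise adjacent, and any tree decomposition puts a clique entirely inside one bag — forcing width ≥ 2. Combining the bounds, tw(G) = 2.

Treewidth 2.
One such decomposition:
Bags: B1 = {1, 2, 3}  B2 = {0, 1, 3}  B3 = {1, 3, 4}
Tree: B1–B2, B2–B3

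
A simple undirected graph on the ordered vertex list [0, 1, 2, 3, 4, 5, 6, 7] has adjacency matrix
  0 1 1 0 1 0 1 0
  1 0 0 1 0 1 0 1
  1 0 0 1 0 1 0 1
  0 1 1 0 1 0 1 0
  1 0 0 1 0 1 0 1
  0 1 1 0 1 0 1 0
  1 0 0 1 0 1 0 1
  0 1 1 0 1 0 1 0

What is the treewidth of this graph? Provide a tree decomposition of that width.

Each bag holds 5 vertices, so the decomposition has width 4, which upper-bounds the treewidth. For the lower bound: the 5 vertex sets {0,6}, {4,5}, {2,7}, {1}, {3} are disjoint, each induces a connected subgraph, and every pair is joined by at least one edge of G. Contracting each set to a single vertex therefore yields K_{5} as a minor, and since treewidth is minor-monotone, tw(G) ≥ tw(K_{5}) = 4. Combining the bounds, tw(G) = 4.

Treewidth 4.
One such decomposition:
Bags: B1 = {0, 1, 2, 4, 6}  B2 = {1, 2, 4, 5, 6}  B3 = {1, 2, 4, 6, 7}  B4 = {1, 2, 3, 4, 6}
Tree: B1–B2, B2–B3, B3–B4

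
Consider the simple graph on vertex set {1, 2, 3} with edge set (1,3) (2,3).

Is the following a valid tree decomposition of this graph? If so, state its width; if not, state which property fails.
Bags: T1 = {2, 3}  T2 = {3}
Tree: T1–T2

A tree decomposition must satisfy three properties: every vertex lies in some bag; for every edge, both endpoints lie together in some bag; and for every vertex, the bags containing it form a connected subtree. Here vertex 1 appears in no bag, so the decomposition is invalid.

No — vertex 1 appears in no bag.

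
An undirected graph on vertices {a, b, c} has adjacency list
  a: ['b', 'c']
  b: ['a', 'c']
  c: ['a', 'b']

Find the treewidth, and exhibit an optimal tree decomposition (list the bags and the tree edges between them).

A single bag containing all 3 vertices is trivially a valid decomposition of width 2. For the lower bound, the 3 vertices {a, b, c} are pairwise adjacent, and any tree decomposition puts a clique entirely inside one bag — forcing width ≥ 2. Therefore the treewidth is 2.

Treewidth 2.
One such decomposition:
Bags: B1 = {a, b, c}
Tree: (single bag)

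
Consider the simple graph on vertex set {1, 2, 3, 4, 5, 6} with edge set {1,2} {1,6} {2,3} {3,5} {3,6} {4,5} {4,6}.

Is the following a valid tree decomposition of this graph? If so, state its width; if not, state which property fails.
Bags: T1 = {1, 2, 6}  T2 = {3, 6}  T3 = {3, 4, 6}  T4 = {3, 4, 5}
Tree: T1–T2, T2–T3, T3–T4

No — edge (2,3) lies in no bag.

A tree decomposition must satisfy three properties: every vertex lies in some bag; for every edge, both endpoints lie together in some bag; and for every vertex, the bags containing it form a connected subtree. Here edge (2,3) lies in no bag, so the decomposition is invalid.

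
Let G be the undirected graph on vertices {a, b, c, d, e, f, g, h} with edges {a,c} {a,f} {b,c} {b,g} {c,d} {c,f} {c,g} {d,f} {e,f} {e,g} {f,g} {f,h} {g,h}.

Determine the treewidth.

2

A width-2 tree decomposition is:
Bags: B1 = {f, g, h}  B2 = {c, f, g}  B3 = {c, d, f}  B4 = {e, f, g}  B5 = {a, c, f}  B6 = {b, c, g}
Tree: B1–B2, B2–B3, B2–B4, B2–B5, B2–B6
Each bag holds 3 vertices, so the decomposition has width 2, which upper-bounds the treewidth. For the lower bound, the 3 vertices {c, d, f} are pairwise adjacent, and any tree decomposition puts a clique entirely inside one bag — forcing width ≥ 2. Therefore the treewidth is 2.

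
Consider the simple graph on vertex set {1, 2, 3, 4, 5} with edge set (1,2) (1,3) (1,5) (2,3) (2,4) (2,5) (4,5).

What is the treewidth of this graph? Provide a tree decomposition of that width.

Every bag has size at most 3, so the width is 3 − 1 = 2 and tw(G) ≤ 2. For the lower bound, the 3 vertices {1, 2, 3} are pairwise adjacent, and any tree decomposition puts a clique entirely inside one bag — forcing width ≥ 2. Hence tw(G) = 2 exactly.

Treewidth 2.
One such decomposition:
Bags: B1 = {1, 2, 3}  B2 = {1, 2, 5}  B3 = {2, 4, 5}
Tree: B1–B2, B2–B3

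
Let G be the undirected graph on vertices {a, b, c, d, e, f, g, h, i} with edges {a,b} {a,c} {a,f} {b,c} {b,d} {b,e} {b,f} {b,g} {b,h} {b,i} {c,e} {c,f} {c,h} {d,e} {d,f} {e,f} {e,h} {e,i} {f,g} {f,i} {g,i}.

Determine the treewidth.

3

A width-3 tree decomposition is:
Bags: B1 = {b, d, e, f}  B2 = {b, c, e, f}  B3 = {b, e, f, i}  B4 = {b, c, e, h}  B5 = {a, b, c, f}  B6 = {b, f, g, i}
Tree: B1–B2, B1–B3, B2–B4, B2–B5, B3–B6
The largest bag has 4 vertices, giving width 3; this decomposition certifies tw(G) ≤ 3. For the lower bound, the 4 vertices {b, c, e, h} are pairwise adjacent, and any tree decomposition puts a clique entirely inside one bag — forcing width ≥ 3. Combining the bounds, tw(G) = 3.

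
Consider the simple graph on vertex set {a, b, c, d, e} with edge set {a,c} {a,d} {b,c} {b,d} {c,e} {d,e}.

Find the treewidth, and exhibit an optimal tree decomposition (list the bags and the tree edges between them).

Treewidth 2.
One optimal decomposition is:
Bags: B1 = {a, c, d}  B2 = {c, d, e}  B3 = {b, c, d}
Tree: B1–B2, B2–B3

Every bag has size at most 3, so the width is 3 − 1 = 2 and tw(G) ≤ 2. For the lower bound, G contains the cycle d–a–c–e–d, so G is not a forest; only forests have treewidth ≤ 1, hence tw(G) ≥ 2. The upper and lower bounds meet at 2, so that is the treewidth.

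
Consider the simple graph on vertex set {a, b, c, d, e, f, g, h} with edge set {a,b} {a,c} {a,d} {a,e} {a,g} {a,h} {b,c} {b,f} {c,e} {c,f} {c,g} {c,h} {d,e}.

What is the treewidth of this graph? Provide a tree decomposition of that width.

Each bag holds 3 vertices, so the decomposition has width 2, which upper-bounds the treewidth. Conversely, {a, d, e} is a clique of size 3, and the vertices of any clique must share a bag in every tree decomposition; so some bag has ≥ 3 vertices and tw(G) ≥ 2. Therefore the treewidth is 2.

Treewidth 2.
One optimal decomposition is:
Bags: B1 = {a, c, g}  B2 = {a, c, h}  B3 = {a, c, e}  B4 = {a, b, c}  B5 = {b, c, f}  B6 = {a, d, e}
Tree: B1–B2, B1–B3, B1–B4, B4–B5, B3–B6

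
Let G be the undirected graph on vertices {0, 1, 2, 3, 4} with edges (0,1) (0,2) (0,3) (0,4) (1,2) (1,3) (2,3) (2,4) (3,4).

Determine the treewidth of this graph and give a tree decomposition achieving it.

Treewidth 3.
One optimal decomposition is:
Bags: B1 = {0, 1, 2, 3}  B2 = {0, 2, 3, 4}
Tree: B1–B2

The largest bag has 4 vertices, giving width 3; this decomposition certifies tw(G) ≤ 3. Conversely, {0, 1, 2, 3} is a clique of size 4, and the vertices of any clique must share a bag in every tree decomposition; so some bag has ≥ 4 vertices and tw(G) ≥ 3. Combining the bounds, tw(G) = 3.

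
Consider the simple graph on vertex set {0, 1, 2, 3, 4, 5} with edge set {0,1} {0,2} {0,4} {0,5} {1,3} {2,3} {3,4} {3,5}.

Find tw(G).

2

A width-2 tree decomposition is:
Bags: B1 = {0, 3, 5}  B2 = {0, 1, 3}  B3 = {0, 3, 4}  B4 = {0, 2, 3}
Tree: B1–B2, B2–B3, B3–B4
Each bag holds 3 vertices, so the decomposition has width 2, which upper-bounds the treewidth. Since 0–5–3–1–0 is a cycle in G, G is not acyclic. Forests are exactly the graphs of treewidth ≤ 1, so tw(G) ≥ 2. Hence tw(G) = 2 exactly.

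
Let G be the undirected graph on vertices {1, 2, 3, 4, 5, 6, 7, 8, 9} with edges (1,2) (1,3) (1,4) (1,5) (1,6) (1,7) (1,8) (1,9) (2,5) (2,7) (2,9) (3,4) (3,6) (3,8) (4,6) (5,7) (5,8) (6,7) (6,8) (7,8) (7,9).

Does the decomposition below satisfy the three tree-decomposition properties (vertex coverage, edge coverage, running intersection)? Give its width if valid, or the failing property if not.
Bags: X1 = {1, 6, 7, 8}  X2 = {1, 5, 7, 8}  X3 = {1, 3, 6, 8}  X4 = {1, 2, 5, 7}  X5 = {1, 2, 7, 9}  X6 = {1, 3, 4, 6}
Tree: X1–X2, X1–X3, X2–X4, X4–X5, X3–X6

Yes; width 3.

Checking the three conditions: (i) the bags cover all of {1, 2, 3, 4, 5, 6, 7, 8, 9}; (ii) for each edge, some bag contains both endpoints; (iii) the bags containing any fixed vertex form a subtree. All hold, so the decomposition is valid with width 4 − 1 = 3.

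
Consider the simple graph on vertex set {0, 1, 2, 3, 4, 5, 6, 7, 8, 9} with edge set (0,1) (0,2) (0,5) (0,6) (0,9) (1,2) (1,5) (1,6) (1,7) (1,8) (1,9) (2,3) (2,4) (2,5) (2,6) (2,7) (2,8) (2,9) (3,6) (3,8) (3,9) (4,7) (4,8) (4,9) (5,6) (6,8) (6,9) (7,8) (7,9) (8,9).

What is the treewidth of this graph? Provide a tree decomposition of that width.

Every bag has size at most 5, so the width is 5 − 1 = 4 and tw(G) ≤ 4. For the lower bound, the 5 vertices {0, 1, 2, 6, 9} are pairwise adjacent, and any tree decomposition puts a clique entirely inside one bag — forcing width ≥ 4. Therefore the treewidth is 4.

Treewidth 4.
One optimal decomposition is:
Bags: B1 = {2, 3, 6, 8, 9}  B2 = {1, 2, 6, 8, 9}  B3 = {1, 2, 7, 8, 9}  B4 = {0, 1, 2, 6, 9}  B5 = {2, 4, 7, 8, 9}  B6 = {0, 1, 2, 5, 6}
Tree: B1–B2, B2–B3, B2–B4, B3–B5, B4–B6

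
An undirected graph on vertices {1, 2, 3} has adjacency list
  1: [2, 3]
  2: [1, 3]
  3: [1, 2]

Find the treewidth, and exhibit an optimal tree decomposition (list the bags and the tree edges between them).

A single bag containing all 3 vertices is trivially a valid decomposition of width 2. On the other hand G contains the 3-clique {1, 2, 3}. A clique must lie in a single bag of any decomposition, so no decomposition can have width below 2. The upper and lower bounds meet at 2, so that is the treewidth.

Treewidth 2.
Bags: B1 = {1, 2, 3}
Tree: (single bag)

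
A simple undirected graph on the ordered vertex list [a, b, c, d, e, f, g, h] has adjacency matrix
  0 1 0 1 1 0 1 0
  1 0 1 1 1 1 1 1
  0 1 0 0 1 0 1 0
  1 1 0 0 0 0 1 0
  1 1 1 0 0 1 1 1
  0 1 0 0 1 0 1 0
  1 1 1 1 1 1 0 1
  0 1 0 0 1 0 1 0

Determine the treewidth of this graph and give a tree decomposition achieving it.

Each bag holds 4 vertices, so the decomposition has width 3, which upper-bounds the treewidth. Conversely, {a, b, d, g} is a clique of size 4, and the vertices of any clique must share a bag in every tree decomposition; so some bag has ≥ 4 vertices and tw(G) ≥ 3. Combining the bounds, tw(G) = 3.

Treewidth 3.
One such decomposition:
Bags: B1 = {b, e, f, g}  B2 = {a, b, e, g}  B3 = {a, b, d, g}  B4 = {b, e, g, h}  B5 = {b, c, e, g}
Tree: B1–B2, B2–B3, B2–B4, B2–B5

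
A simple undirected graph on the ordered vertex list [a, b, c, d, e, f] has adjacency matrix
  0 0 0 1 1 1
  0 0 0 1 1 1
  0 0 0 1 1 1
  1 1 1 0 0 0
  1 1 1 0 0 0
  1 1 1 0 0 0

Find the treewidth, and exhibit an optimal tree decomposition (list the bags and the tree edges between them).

Every bag has size at most 4, so the width is 4 − 1 = 3 and tw(G) ≤ 3. For the lower bound: the 4 vertex sets {c,d}, {a,e}, {b}, {f} are disjoint, each induces a connected subgraph, and every pair is joined by at least one edge of G. Contracting each set to a single vertex therefore yields K_{4} as a minor, and since treewidth is minor-monotone, tw(G) ≥ tw(K_{4}) = 3. The upper and lower bounds meet at 3, so that is the treewidth.

Treewidth 3.
Bags: B1 = {a, b, c, d}  B2 = {a, b, c, e}  B3 = {a, b, c, f}
Tree: B1–B2, B2–B3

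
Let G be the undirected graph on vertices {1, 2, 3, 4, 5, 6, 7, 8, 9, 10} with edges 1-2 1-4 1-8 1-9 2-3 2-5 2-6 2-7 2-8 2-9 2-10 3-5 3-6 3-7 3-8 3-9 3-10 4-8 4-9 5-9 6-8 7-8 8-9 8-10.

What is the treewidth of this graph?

3

A width-3 tree decomposition is:
Bags: B1 = {2, 3, 8, 10}  B2 = {2, 3, 8, 9}  B3 = {2, 3, 6, 8}  B4 = {1, 2, 8, 9}  B5 = {1, 4, 8, 9}  B6 = {2, 3, 7, 8}  B7 = {2, 3, 5, 9}
Tree: B1–B2, B1–B3, B2–B4, B4–B5, B3–B6, B2–B7
Each bag holds 4 vertices, so the decomposition has width 3, which upper-bounds the treewidth. Conversely, {1, 2, 8, 9} is a clique of size 4, and the vertices of any clique must share a bag in every tree decomposition; so some bag has ≥ 4 vertices and tw(G) ≥ 3. The upper and lower bounds meet at 3, so that is the treewidth.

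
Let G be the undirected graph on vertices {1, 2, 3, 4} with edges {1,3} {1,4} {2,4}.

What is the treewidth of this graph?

1

A width-1 tree decomposition is:
Bags: B1 = {1, 3}  B2 = {1, 4}  B3 = {2, 4}
Tree: B1–B2, B2–B3
Every bag has size at most 2, so the width is 2 − 1 = 1 and tw(G) ≤ 1. Any graph with an edge has treewidth ≥ 1, and G has the edge 1–3. Combining the bounds, tw(G) = 1.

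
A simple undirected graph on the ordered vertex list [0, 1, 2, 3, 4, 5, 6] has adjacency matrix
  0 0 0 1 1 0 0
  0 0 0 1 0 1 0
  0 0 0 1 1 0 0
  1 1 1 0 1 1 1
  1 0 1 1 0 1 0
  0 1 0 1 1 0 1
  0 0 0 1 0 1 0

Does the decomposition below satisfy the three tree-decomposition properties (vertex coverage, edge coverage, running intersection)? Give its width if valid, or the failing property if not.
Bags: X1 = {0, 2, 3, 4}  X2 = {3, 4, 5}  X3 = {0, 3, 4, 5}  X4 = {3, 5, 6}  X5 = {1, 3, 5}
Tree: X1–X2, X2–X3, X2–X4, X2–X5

A tree decomposition must satisfy three properties: every vertex lies in some bag; for every edge, both endpoints lie together in some bag; and for every vertex, the bags containing it form a connected subtree. Here bags containing vertex 0 are not connected in the tree, so the decomposition is invalid.

No — bags containing vertex 0 are not connected in the tree.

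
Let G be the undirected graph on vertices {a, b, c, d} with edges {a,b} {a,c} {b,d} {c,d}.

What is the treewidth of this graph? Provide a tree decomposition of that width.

Treewidth 2.
One optimal decomposition is:
Bags: B1 = {a, b, d}  B2 = {a, c, d}
Tree: B1–B2

Every bag has size at most 3, so the width is 3 − 1 = 2 and tw(G) ≤ 2. The edges d–b–a–c–d form a cycle, so G is not a tree and its treewidth is at least 2. The upper and lower bounds meet at 2, so that is the treewidth.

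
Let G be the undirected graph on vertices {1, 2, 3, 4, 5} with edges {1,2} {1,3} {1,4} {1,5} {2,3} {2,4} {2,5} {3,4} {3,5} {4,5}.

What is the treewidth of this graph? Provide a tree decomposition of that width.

With just one bag of size 5, the width is 5 − 1 = 4, so tw(G) ≤ 4. Conversely, {1, 2, 3, 4, 5} is a clique of size 5, and the vertices of any clique must share a bag in every tree decomposition; so some bag has ≥ 5 vertices and tw(G) ≥ 4. The upper and lower bounds meet at 4, so that is the treewidth.

Treewidth 4.
Bags: B1 = {1, 2, 3, 4, 5}
Tree: (single bag)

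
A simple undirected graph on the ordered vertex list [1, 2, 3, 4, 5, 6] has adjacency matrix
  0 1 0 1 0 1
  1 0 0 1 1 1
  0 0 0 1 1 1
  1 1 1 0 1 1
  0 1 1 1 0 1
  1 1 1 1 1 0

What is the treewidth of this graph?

3

A width-3 tree decomposition is:
Bags: B1 = {2, 4, 5, 6}  B2 = {3, 4, 5, 6}  B3 = {1, 2, 4, 6}
Tree: B1–B2, B1–B3
Every bag has size at most 4, so the width is 4 − 1 = 3 and tw(G) ≤ 3. For the lower bound, the 4 vertices {1, 2, 4, 6} are pairwise adjacent, and any tree decomposition puts a clique entirely inside one bag — forcing width ≥ 3. Hence tw(G) = 3 exactly.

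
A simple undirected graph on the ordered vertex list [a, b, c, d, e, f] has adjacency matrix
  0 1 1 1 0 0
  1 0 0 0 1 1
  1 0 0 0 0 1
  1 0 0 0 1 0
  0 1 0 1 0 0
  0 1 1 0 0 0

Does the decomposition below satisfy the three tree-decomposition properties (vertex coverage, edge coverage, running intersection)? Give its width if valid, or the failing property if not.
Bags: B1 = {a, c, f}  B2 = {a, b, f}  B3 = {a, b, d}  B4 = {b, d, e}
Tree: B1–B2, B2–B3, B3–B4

Vertex coverage: the bags together contain {a, b, c, d, e, f}, the full vertex set. Edge coverage: each edge of G has both endpoints in at least one bag. Running intersection: for every vertex, the bags containing it form a connected subtree. All three properties hold, so this is a valid tree decomposition of width max|bag| − 1 = 2, and hence tw(G) ≤ 2.

Yes; width 2.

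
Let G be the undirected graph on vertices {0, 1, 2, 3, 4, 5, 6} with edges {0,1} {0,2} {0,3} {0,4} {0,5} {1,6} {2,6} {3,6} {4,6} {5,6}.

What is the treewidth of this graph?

2

A width-2 tree decomposition is:
Bags: B1 = {0, 3, 6}  B2 = {0, 1, 6}  B3 = {0, 4, 6}  B4 = {0, 2, 6}  B5 = {0, 5, 6}
Tree: B1–B2, B2–B3, B3–B4, B4–B5
Each bag holds 3 vertices, so the decomposition has width 2, which upper-bounds the treewidth. For the lower bound, G contains the cycle 6–3–0–1–6, so G is not a forest; only forests have treewidth ≤ 1, hence tw(G) ≥ 2. Combining the bounds, tw(G) = 2.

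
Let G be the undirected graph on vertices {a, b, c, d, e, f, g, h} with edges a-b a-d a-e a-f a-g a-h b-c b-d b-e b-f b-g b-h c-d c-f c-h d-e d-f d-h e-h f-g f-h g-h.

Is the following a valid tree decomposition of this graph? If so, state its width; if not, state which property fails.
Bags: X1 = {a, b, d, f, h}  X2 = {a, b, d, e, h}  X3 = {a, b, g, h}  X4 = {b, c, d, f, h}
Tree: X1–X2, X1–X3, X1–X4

A tree decomposition must satisfy three properties: every vertex lies in some bag; for every edge, both endpoints lie together in some bag; and for every vertex, the bags containing it form a connected subtree. Here edge (f,g) lies in no bag, so the decomposition is invalid.

No — edge (f,g) lies in no bag.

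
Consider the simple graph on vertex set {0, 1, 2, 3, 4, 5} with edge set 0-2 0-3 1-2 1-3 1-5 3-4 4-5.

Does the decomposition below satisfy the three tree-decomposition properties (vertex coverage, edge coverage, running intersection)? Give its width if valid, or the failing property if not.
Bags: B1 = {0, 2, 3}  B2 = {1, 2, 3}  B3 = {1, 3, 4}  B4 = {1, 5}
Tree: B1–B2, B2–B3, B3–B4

No — edge (4,5) lies in no bag.

A tree decomposition must satisfy three properties: every vertex lies in some bag; for every edge, both endpoints lie together in some bag; and for every vertex, the bags containing it form a connected subtree. Here edge (4,5) lies in no bag, so the decomposition is invalid.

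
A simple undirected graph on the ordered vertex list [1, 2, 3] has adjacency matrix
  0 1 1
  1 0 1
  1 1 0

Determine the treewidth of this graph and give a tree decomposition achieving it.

A single bag containing all 3 vertices is trivially a valid decomposition of width 2. On the other hand G contains the 3-clique {1, 2, 3}. A clique must lie in a single bag of any decomposition, so no decomposition can have width below 2. The upper and lower bounds meet at 2, so that is the treewidth.

Treewidth 2.
One optimal decomposition is:
Bags: B1 = {1, 2, 3}
Tree: (single bag)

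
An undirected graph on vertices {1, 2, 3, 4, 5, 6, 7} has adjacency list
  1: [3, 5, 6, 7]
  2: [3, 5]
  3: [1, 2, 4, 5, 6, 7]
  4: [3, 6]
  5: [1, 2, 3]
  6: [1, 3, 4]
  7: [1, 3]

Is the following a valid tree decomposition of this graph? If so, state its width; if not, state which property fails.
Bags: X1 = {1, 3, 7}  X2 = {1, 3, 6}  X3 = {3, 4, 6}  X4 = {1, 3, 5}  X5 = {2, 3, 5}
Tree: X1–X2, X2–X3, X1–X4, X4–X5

Yes; width 2.

Vertex coverage: the bags together contain {1, 2, 3, 4, 5, 6, 7}, the full vertex set. Edge coverage: each edge of G has both endpoints in at least one bag. Running intersection: for every vertex, the bags containing it form a connected subtree. All three properties hold, so this is a valid tree decomposition of width max|bag| − 1 = 2, and hence tw(G) ≤ 2.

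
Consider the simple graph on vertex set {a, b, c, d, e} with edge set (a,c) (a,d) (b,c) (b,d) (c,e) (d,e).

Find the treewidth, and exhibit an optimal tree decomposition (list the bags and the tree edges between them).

Each bag holds 3 vertices, so the decomposition has width 2, which upper-bounds the treewidth. The edges b–c–e–d–b form a cycle, so G is not a tree and its treewidth is at least 2. Hence tw(G) = 2 exactly.

Treewidth 2.
Bags: B1 = {b, c, d}  B2 = {c, d, e}  B3 = {a, c, d}
Tree: B1–B2, B2–B3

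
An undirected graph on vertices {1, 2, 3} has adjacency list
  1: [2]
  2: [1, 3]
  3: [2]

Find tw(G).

A width-1 tree decomposition is:
Bags: B1 = {2, 3}  B2 = {1, 2}
Tree: B1–B2
Every bag has size at most 2, so the width is 2 − 1 = 1 and tw(G) ≤ 1. Since G has at least one edge (e.g. 2–3), it is not an edgeless graph, so tw(G) ≥ 1. Combining the bounds, tw(G) = 1.

1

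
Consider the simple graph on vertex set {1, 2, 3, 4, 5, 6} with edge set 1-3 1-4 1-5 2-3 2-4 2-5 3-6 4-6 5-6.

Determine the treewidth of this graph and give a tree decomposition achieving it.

Treewidth 3.
One such decomposition:
Bags: B1 = {2, 3, 4, 5}  B2 = {3, 4, 5, 6}  B3 = {1, 3, 4, 5}
Tree: B1–B2, B2–B3

Each bag holds 4 vertices, so the decomposition has width 3, which upper-bounds the treewidth. For the lower bound: the 4 vertex sets {2,5}, {3,6}, {4}, {1} are disjoint, each induces a connected subgraph, and every pair is joined by at least one edge of G. Contracting each set to a single vertex therefore yields K_{4} as a minor, and since treewidth is minor-monotone, tw(G) ≥ tw(K_{4}) = 3. Therefore the treewidth is 3.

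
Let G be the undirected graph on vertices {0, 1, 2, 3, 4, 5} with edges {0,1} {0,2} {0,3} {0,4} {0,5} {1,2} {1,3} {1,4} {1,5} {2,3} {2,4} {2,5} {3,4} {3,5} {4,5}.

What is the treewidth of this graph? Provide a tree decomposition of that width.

Treewidth 5.
One optimal decomposition is:
Bags: B1 = {0, 1, 2, 3, 4, 5}
Tree: (single bag)

A single bag containing all 6 vertices is trivially a valid decomposition of width 5. On the other hand G contains the 6-clique {0, 1, 2, 3, 4, 5}. A clique must lie in a single bag of any decomposition, so no decomposition can have width below 5. Hence tw(G) = 5 exactly.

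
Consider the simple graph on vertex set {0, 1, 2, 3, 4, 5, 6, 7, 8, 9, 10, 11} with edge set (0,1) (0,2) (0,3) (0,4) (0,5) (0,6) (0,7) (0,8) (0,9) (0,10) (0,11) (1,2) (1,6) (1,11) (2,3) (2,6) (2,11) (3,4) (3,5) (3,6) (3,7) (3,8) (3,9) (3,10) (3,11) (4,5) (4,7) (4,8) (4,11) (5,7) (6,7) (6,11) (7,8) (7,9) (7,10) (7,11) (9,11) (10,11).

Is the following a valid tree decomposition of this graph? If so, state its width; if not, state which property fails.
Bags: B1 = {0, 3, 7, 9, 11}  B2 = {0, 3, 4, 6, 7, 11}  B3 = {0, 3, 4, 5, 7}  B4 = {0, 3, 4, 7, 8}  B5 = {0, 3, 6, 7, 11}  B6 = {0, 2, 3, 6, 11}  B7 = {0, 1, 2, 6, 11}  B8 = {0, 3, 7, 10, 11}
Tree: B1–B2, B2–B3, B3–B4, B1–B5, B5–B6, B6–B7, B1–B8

No — bags containing vertex 6 are not connected in the tree.

A tree decomposition must satisfy three properties: every vertex lies in some bag; for every edge, both endpoints lie together in some bag; and for every vertex, the bags containing it form a connected subtree. Here bags containing vertex 6 are not connected in the tree, so the decomposition is invalid.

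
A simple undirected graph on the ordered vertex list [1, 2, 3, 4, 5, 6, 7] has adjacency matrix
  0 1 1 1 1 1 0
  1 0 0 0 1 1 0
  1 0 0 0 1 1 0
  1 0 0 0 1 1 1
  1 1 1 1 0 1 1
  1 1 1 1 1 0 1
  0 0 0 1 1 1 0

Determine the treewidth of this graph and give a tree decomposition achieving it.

Treewidth 3.
One such decomposition:
Bags: B1 = {4, 5, 6, 7}  B2 = {1, 4, 5, 6}  B3 = {1, 2, 5, 6}  B4 = {1, 3, 5, 6}
Tree: B1–B2, B2–B3, B3–B4

The largest bag has 4 vertices, giving width 3; this decomposition certifies tw(G) ≤ 3. For the lower bound, the 4 vertices {1, 2, 5, 6} are pairwise adjacent, and any tree decomposition puts a clique entirely inside one bag — forcing width ≥ 3. The upper and lower bounds meet at 3, so that is the treewidth.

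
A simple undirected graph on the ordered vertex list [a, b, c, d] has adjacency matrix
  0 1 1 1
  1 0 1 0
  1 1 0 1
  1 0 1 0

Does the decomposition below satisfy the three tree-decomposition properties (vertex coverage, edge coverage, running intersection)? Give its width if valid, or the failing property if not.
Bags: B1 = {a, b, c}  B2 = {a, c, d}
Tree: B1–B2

Yes; width 2.

Every vertex of G appears in some bag (union = {a, b, c, d}); every edge is covered by a bag; and for each vertex v the set of bags containing v is connected in the bag tree. The decomposition is therefore valid. The largest bag has 3 vertices, so the width is 2.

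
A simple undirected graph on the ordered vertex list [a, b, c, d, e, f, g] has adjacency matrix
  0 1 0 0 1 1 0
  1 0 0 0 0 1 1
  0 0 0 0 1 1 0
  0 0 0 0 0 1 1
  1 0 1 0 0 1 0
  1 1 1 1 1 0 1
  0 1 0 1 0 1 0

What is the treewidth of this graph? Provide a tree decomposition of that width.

Treewidth 2.
One such decomposition:
Bags: B1 = {b, f, g}  B2 = {a, b, f}  B3 = {d, f, g}  B4 = {a, e, f}  B5 = {c, e, f}
Tree: B1–B2, B1–B3, B2–B4, B4–B5

Every bag has size at most 3, so the width is 3 − 1 = 2 and tw(G) ≤ 2. On the other hand G contains the 3-clique {d, f, g}. A clique must lie in a single bag of any decomposition, so no decomposition can have width below 2. Therefore the treewidth is 2.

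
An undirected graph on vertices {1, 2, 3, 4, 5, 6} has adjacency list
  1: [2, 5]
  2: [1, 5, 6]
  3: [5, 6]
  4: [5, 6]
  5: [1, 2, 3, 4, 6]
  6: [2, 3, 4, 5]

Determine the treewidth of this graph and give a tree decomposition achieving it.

The largest bag has 3 vertices, giving width 2; this decomposition certifies tw(G) ≤ 2. On the other hand G contains the 3-clique {1, 2, 5}. A clique must lie in a single bag of any decomposition, so no decomposition can have width below 2. Hence tw(G) = 2 exactly.

Treewidth 2.
Bags: B1 = {4, 5, 6}  B2 = {2, 5, 6}  B3 = {1, 2, 5}  B4 = {3, 5, 6}
Tree: B1–B2, B2–B3, B1–B4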